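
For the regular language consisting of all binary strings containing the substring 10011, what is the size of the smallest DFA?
By Myhill–Nerode, count the distinguishable equivalence classes: 6 classes — one per longest suffix of the input that is a prefix of '10011' (lengths 0 through 4), plus an absorbing 'already seen 10011' class.
6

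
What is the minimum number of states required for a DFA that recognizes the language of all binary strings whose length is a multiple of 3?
By Myhill–Nerode, count the distinguishable equivalence classes: 3 classes — one per residue of the length mod 3; class i is distinguished from class j by any string of length (3 − i) mod 3.
3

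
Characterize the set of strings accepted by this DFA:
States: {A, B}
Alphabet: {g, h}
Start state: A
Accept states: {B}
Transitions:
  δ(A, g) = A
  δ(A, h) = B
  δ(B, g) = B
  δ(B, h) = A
Testing a few strings:
  'ggh' → accept
  'h' → accept
  'gg' → reject
  'hg' → accept
State roles: A=even number of h's so far; B=odd number of h's so far
All strings over {g,h} with an odd number of h's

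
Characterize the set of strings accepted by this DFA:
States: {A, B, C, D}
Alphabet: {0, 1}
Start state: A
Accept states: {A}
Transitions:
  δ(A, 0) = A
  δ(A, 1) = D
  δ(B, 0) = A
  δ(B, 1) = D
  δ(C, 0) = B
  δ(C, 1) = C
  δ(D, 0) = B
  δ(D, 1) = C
Testing a few strings:
  '0010' → reject
  '011' → reject
  '0101' → reject
  '01' → reject
State roles: A=value ≡ 0 (mod 4); B=value ≡ 2 (mod 4); C=value ≡ 3 (mod 4); D=value ≡ 1 (mod 4)
All binary strings representing a multiple of 4 (read in base 2; leading zeros allowed and ε counts as 0)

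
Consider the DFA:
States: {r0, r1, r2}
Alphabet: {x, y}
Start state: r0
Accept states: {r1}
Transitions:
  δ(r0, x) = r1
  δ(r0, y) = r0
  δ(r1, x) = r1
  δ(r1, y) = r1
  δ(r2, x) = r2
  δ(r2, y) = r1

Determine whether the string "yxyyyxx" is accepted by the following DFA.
Processing string "yxyyyxx":
  r0 --y--> r0
  r0 --x--> r1
  r1 --y--> r1
  r1 --y--> r1
  r1 --y--> r1
  r1 --x--> r1
  r1 --x--> r1
Final state: r1
Accept states: {r1}
Yes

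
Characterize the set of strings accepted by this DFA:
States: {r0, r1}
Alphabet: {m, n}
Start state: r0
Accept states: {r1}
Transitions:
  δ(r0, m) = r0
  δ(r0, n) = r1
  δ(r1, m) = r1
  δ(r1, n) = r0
Testing a few strings:
  'mn' → accept
  'm' → reject
  'nn' → reject
  'nm' → accept
State roles: r0=even number of n's so far; r1=odd number of n's so far
All strings over {m,n} with an odd number of n's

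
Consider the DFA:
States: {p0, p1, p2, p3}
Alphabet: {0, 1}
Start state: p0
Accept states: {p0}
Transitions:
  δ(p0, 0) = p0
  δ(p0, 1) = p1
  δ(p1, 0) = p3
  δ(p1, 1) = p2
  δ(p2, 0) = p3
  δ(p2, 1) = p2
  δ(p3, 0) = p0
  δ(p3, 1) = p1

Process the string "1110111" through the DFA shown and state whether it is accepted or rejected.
Processing string "1110111":
  p0 --1--> p1
  p1 --1--> p2
  p2 --1--> p2
  p2 --0--> p3
  p3 --1--> p1
  p1 --1--> p2
  p2 --1--> p2
Final state: p2
Accept states: {p0}
No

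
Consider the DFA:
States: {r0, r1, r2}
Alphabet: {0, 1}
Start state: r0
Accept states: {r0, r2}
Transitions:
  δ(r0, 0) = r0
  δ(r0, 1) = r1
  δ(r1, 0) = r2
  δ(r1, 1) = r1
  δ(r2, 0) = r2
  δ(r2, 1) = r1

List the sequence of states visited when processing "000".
read '0': r0 → r0
  read '0': r0 → r0
  read '0': r0 → r0
r0 -> r0 -> r0 -> r0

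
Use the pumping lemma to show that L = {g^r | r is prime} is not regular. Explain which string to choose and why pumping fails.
Assume L is regular with pumping length p. Idea: pumping by a suitable count produces a composite length.
Let q be a prime with q ≥ p and choose s = g^q ∈ L. By the pumping lemma, s = xyz with |xy| ≤ p, |y| = k ≥ 1. Take i = q+1: |xy^(q+1)z| = q + q·k = q(1+k). Since q ≥ 2 and 1+k ≥ 2, q(1+k) is composite, so xy^(q+1)z ∉ L.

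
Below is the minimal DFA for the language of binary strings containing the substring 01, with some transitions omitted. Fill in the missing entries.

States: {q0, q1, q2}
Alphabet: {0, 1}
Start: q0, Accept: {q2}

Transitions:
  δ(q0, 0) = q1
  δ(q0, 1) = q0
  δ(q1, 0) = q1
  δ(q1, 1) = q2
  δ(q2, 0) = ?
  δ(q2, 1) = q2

From the language and accept set, identify what each state tracks — q0: no 0 seen yet; q1: seen a 0, waiting for 1; q2: substring 01 seen.
Each missing δ(q, a) is the state matching the new tracked value after reading a.
δ(q2, 0) = q2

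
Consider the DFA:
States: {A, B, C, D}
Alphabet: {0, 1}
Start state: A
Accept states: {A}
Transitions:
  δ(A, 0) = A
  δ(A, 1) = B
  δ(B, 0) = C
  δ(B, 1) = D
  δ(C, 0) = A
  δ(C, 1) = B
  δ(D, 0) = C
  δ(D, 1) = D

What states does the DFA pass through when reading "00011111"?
read '0': A → A
  read '0': A → A
  read '0': A → A
  read '1': A → B
  read '1': B → D
  read '1': D → D
  read '1': D → D
  read '1': D → D
A -> A -> A -> A -> B -> D -> D -> D -> D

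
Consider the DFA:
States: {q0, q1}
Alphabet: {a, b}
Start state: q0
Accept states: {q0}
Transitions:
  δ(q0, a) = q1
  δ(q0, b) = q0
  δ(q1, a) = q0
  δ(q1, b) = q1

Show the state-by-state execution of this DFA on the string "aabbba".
read 'a': q0 → q1
  read 'a': q1 → q0
  read 'b': q0 → q0
  read 'b': q0 → q0
  read 'b': q0 → q0
  read 'a': q0 → q1
q0 -> q1 -> q0 -> q0 -> q0 -> q0 -> q1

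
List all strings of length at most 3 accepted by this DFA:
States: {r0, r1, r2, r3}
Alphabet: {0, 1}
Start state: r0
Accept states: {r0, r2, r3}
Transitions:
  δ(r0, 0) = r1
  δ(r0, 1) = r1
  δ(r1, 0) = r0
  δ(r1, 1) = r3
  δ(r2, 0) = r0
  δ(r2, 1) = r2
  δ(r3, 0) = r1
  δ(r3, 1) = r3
ε, 00, 01, 10, 11, 011, 111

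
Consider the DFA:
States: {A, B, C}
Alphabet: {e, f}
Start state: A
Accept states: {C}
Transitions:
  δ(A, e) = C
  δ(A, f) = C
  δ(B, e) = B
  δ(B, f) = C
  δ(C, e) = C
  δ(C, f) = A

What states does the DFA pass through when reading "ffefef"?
read 'f': A → C
  read 'f': C → A
  read 'e': A → C
  read 'f': C → A
  read 'e': A → C
  read 'f': C → A
A -> C -> A -> C -> A -> C -> A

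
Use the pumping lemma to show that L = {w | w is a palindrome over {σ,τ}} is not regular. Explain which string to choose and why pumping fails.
Assume L is regular with pumping length p. Idea: pumping the leading σ-block breaks the symmetry.
Choose s = σ^p τ σ^p (a palindrome of length 2p+1 ≥ p). By the pumping lemma, s = xyz with |xy| ≤ p, |y| > 0, so y = σ^k with k > 0 (xy lies entirely in the first σ^p). Then xy²z = σ^(p+k) τ σ^p, which is not a palindrome since p+k ≠ p.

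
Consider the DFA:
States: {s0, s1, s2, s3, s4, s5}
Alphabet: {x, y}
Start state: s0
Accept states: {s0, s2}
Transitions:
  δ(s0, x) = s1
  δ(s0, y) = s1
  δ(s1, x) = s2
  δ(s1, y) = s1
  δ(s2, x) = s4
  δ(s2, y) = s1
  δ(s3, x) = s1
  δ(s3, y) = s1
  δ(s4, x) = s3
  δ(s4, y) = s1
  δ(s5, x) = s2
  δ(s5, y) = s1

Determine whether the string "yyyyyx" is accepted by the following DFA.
Processing string "yyyyyx":
  s0 --y--> s1
  s1 --y--> s1
  s1 --y--> s1
  s1 --y--> s1
  s1 --y--> s1
  s1 --x--> s2
Final state: s2
Accept states: {s0, s2}
Yes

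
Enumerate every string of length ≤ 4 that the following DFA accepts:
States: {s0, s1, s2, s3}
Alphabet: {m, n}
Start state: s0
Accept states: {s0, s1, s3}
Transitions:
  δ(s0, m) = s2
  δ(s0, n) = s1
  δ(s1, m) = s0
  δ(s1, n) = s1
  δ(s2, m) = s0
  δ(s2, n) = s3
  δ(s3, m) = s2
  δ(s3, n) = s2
ε, n, mm, mn, nm, nn, mmn, nmn, nnm, nnn, mmmm, mmmn, mmnm, mmnn, mnmm, mnmn, mnnm, mnnn, nmmm, nmmn, nmnm, nmnn, nnmn, nnnm, nnnn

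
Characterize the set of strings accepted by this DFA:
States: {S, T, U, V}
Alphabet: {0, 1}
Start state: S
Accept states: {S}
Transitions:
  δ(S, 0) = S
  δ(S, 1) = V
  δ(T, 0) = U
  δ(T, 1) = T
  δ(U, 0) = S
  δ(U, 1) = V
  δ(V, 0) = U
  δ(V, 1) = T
Testing a few strings:
  '1' → reject
  '00' → accept
  '10' → reject
  '101' → reject
State roles: S=value ≡ 0 (mod 4); T=value ≡ 3 (mod 4); U=value ≡ 2 (mod 4); V=value ≡ 1 (mod 4)
All binary strings representing a multiple of 4 (read in base 2; leading zeros allowed and ε counts as 0)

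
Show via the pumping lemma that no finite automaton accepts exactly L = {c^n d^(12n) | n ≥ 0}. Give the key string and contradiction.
Assume L is regular with pumping length p. Idea: pumping the c-block breaks the 1:12 ratio.
Choose s = c^p d^(12p) (length 13p ≥ p). By the pumping lemma, s = xyz with |xy| ≤ p, |y| > 0, so y = c^k with k ≥ 1. Then xy²z = c^(p+k) d^(12p). For this to be in L we would need 12p = 12(p+k), i.e. 12k = 0, contradicting k ≥ 1. So xy²z ∉ L.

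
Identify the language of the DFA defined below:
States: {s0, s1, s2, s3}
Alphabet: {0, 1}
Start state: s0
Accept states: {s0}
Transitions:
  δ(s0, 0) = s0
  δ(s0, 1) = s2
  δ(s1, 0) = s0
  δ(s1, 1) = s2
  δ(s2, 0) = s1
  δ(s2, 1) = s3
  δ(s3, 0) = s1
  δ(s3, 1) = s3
Testing a few strings:
  '1111' → reject
  '000' → accept
  '1101' → reject
  '1011' → reject
State roles: s0=value ≡ 0 (mod 4); s1=value ≡ 2 (mod 4); s2=value ≡ 1 (mod 4); s3=value ≡ 3 (mod 4)
All binary strings representing a multiple of 4 (read in base 2; leading zeros allowed and ε counts as 0)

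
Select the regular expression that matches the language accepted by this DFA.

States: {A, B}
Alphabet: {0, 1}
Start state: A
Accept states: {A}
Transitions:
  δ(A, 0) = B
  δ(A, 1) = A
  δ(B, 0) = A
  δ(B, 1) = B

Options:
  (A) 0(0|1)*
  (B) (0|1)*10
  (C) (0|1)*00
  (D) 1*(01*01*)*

Check each option against the DFA on short strings; one disagreement eliminates an option:
  (A) 0(0|1)*: on ε the DFA stays in A and accepts (A ∈ Accept), but the regex does not match it → eliminate
  (B) (0|1)*10: on ε the DFA stays in A and accepts (A ∈ Accept), but the regex does not match it → eliminate
  (C) (0|1)*00: on ε the DFA stays in A and accepts (A ∈ Accept), but the regex does not match it → eliminate
  (D) 1*(01*01*)*: agrees with the DFA on every string of length ≤ 6
Only (D) is consistent with the DFA.
(D) 1*(01*01*)*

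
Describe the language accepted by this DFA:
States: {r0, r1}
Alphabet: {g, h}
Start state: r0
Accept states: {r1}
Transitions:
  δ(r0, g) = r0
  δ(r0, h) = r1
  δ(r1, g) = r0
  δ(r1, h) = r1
Testing a few strings:
  'ghg' → reject
  'hh' → accept
  'hg' → reject
  'ggh' → accept
State roles: r0=last symbol not h; r1=last symbol is h
All strings over {g,h} ending with h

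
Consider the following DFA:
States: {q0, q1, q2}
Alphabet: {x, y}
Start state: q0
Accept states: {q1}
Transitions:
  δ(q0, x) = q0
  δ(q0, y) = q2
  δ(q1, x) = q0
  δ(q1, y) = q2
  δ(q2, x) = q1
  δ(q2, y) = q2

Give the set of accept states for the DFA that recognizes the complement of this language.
Complement accept states = All states \ Original accept states
= {q0, q1, q2} \ {q1}
{q0, q2}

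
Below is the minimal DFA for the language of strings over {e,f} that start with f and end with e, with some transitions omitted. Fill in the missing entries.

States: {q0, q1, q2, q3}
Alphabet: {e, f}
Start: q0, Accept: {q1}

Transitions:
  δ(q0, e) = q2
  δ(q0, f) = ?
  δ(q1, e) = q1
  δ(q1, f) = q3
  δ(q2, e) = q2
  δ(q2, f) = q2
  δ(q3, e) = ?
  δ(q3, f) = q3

From the language and accept set, identify what each state tracks — q0: no input read; q1: started with f, last symbol e; q2: started with e (dead); q3: started with f, last symbol f.
Each missing δ(q, a) is the state matching the new tracked value after reading a.
δ(q0, f) = q3; δ(q3, e) = q1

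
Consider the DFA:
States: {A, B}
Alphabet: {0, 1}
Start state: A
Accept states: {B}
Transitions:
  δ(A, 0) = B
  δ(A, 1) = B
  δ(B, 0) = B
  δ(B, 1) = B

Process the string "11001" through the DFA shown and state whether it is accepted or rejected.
Processing string "11001":
  A --1--> B
  B --1--> B
  B --0--> B
  B --0--> B
  B --1--> B
Final state: B
Accept states: {B}
Yes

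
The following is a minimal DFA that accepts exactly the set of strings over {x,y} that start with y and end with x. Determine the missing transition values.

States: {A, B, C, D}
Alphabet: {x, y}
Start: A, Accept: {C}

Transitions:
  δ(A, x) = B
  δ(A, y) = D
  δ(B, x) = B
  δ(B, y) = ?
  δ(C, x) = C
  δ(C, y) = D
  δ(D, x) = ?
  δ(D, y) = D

From the language and accept set, identify what each state tracks — A: no input read; B: started with x (dead); C: started with y, last symbol x; D: started with y, last symbol y.
Each missing δ(q, a) is the state matching the new tracked value after reading a.
δ(B, y) = B; δ(D, x) = C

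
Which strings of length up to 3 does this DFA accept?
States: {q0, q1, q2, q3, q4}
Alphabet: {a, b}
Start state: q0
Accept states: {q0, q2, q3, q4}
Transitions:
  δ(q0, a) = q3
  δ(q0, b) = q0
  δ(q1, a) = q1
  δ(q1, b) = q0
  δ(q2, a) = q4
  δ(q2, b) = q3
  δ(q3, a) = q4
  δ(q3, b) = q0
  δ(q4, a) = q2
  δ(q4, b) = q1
ε, a, b, aa, ab, ba, bb, aaa, aba, abb, baa, bab, bba, bbb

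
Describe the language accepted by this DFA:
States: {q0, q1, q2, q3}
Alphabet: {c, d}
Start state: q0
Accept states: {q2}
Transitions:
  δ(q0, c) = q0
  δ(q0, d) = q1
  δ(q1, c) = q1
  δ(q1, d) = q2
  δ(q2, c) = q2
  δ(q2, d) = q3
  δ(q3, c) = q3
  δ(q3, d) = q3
Testing a few strings:
  'dc' → reject
  'ccdd' → accept
  'c' → reject
  'd' → reject
State roles: q0=zero d's; q1=one d; q2=two d's; q3=≥ three d's (dead)
All strings over {c,d} containing exactly two d's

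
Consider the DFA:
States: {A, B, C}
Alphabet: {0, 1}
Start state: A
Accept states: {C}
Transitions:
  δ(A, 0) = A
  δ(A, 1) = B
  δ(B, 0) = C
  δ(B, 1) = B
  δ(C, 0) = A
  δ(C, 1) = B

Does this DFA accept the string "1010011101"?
Processing string "1010011101":
  A --1--> B
  B --0--> C
  C --1--> B
  B --0--> C
  C --0--> A
  A --1--> B
  B --1--> B
  B --1--> B
  B --0--> C
  C --1--> B
Final state: B
Accept states: {C}
No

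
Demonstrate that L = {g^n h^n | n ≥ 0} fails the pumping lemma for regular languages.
Assume L is regular with pumping length p. Idea: pumping the g-block changes the count balance.
Choose s = g^p h^p (length 2p ≥ p). By the pumping lemma, s = xyz with |xy| ≤ p, |y| > 0. So y = g^k for some k > 0 (since xy is entirely within the g's). Pumping gives xy²z = g^(p+k) h^p, which is not in L since p+k ≠ p.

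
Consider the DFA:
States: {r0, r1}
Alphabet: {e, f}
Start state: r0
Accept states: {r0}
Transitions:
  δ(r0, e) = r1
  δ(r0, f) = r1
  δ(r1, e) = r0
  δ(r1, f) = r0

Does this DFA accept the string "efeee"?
Processing string "efeee":
  r0 --e--> r1
  r1 --f--> r0
  r0 --e--> r1
  r1 --e--> r0
  r0 --e--> r1
Final state: r1
Accept states: {r0}
No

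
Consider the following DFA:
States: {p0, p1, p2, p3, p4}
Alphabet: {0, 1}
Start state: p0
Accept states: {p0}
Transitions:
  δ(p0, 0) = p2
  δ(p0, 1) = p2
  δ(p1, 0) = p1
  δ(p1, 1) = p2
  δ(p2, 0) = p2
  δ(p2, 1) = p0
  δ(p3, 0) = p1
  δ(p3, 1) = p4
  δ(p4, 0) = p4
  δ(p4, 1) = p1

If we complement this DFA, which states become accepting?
Complement accept states = All states \ Original accept states
= {p0, p1, p2, p3, p4} \ {p0}
{p1, p2, p3, p4}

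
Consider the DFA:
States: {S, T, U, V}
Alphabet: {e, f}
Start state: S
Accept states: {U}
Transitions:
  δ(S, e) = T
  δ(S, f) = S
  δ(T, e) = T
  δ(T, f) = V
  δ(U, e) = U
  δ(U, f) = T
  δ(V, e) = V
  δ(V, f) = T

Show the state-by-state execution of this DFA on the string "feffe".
read 'f': S → S
  read 'e': S → T
  read 'f': T → V
  read 'f': V → T
  read 'e': T → T
S -> S -> T -> V -> T -> T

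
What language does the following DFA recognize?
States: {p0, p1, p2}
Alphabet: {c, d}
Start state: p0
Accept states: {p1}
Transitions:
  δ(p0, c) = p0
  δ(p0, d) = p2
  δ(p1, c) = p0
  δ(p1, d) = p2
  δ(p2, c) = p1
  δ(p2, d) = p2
Testing a few strings:
  'd' → reject
  'ccdc' → accept
  'cdc' → accept
  'cdd' → reject
State roles: p0=no suffix match; p1=suffix is dc; p2=one trailing d
All strings over {c,d} ending with dc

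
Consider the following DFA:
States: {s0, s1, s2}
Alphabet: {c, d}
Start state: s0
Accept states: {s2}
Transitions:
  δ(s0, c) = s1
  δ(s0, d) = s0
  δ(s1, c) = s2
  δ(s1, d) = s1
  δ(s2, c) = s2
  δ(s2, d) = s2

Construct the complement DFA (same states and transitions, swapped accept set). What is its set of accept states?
Complement accept states = All states \ Original accept states
= {s0, s1, s2} \ {s2}
{s0, s1}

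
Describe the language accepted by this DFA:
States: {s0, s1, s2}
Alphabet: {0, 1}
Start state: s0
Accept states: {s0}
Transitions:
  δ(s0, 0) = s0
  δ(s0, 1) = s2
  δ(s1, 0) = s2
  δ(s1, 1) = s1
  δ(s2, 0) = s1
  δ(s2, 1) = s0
Testing a few strings:
  '111' → reject
  '10' → reject
  '0000' → accept
  '1' → reject
State roles: s0=value ≡ 0 (mod 3); s1=value ≡ 2 (mod 3); s2=value ≡ 1 (mod 3)
All binary strings representing a multiple of 3 (read in base 2; leading zeros allowed and ε counts as 0)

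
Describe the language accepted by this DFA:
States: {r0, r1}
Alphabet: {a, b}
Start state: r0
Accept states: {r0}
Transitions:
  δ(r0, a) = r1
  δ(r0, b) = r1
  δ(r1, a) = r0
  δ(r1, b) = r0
Testing a few strings:
  'bab' → reject
  'a' → reject
  'abb' → reject
  'aba' → reject
State roles: r0=even length so far; r1=odd length so far
All strings over {a,b} of even length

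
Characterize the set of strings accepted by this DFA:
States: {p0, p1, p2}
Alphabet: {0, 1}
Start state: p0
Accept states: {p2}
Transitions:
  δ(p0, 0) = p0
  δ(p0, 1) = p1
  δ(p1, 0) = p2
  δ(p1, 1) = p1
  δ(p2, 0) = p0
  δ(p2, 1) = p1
Testing a few strings:
  '0' → reject
  '000' → reject
  '001' → reject
  '011' → reject
State roles: p0=no suffix match; p1=one trailing 1; p2=suffix is 10
All binary strings ending with 10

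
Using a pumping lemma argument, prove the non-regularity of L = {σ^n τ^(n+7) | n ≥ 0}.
Assume L is regular with pumping length p. Idea: pumping the σ-block breaks the fixed offset of 7.
Choose s = σ^p τ^(p+7) ∈ L. By the pumping lemma, s = xyz with |xy| ≤ p, |y| > 0, so y = σ^k with k ≥ 1. Then xy²z = σ^(p+k) τ^(p+7). For this to be in L we would need p+7 = (p+k)+7, i.e. k = 0, contradicting k ≥ 1. So xy²z ∉ L.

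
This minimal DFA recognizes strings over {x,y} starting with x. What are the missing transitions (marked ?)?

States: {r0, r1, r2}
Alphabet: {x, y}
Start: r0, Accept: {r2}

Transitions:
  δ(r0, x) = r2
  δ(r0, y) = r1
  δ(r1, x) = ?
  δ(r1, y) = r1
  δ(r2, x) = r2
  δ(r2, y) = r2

From the language and accept set, identify what each state tracks — r0: no input read; r1: started with y (dead); r2: started with x.
Each missing δ(q, a) is the state matching the new tracked value after reading a.
δ(r1, x) = r1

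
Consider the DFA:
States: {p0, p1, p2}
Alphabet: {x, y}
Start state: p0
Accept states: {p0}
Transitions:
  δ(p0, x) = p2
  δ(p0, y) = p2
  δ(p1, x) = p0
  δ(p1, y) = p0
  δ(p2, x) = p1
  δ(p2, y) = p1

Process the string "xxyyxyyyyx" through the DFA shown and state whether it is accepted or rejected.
Processing string "xxyyxyyyyx":
  p0 --x--> p2
  p2 --x--> p1
  p1 --y--> p0
  p0 --y--> p2
  p2 --x--> p1
  p1 --y--> p0
  p0 --y--> p2
  p2 --y--> p1
  p1 --y--> p0
  p0 --x--> p2
Final state: p2
Accept states: {p0}
No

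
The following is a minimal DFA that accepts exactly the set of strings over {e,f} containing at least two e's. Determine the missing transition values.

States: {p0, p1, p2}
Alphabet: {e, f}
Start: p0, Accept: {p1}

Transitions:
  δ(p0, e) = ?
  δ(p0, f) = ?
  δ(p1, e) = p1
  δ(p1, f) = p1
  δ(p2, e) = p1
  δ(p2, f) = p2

From the language and accept set, identify what each state tracks — p0: zero e's seen; p1: ≥ two e's seen; p2: one e seen.
Each missing δ(q, a) is the state matching the new tracked value after reading a.
δ(p0, e) = p2; δ(p0, f) = p0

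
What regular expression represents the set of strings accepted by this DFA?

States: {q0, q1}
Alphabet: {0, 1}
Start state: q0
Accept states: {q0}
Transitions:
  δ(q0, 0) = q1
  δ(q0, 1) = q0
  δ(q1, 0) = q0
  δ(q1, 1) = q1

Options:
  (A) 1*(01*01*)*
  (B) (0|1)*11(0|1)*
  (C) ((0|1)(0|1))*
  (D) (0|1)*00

Check each option against the DFA on short strings; one disagreement eliminates an option:
  (A) 1*(01*01*)*: agrees with the DFA on every string of length ≤ 6
  (B) (0|1)*11(0|1)*: on ε the DFA stays in q0 and accepts (q0 ∈ Accept), but the regex does not match it → eliminate
  (C) ((0|1)(0|1))*: on '1' the DFA goes q0 → q0 and accepts (q0 ∈ Accept), but the regex does not match it → eliminate
  (D) (0|1)*00: on ε the DFA stays in q0 and accepts (q0 ∈ Accept), but the regex does not match it → eliminate
Only (A) is consistent with the DFA.
(A) 1*(01*01*)*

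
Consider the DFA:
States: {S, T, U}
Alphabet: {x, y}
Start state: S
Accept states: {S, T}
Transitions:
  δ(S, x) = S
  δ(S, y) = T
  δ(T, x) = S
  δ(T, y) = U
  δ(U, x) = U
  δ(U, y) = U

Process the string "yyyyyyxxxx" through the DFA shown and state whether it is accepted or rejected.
Processing string "yyyyyyxxxx":
  S --y--> T
  T --y--> U
  U --y--> U
  U --y--> U
  U --y--> U
  U --y--> U
  U --x--> U
  U --x--> U
  U --x--> U
  U --x--> U
Final state: U
Accept states: {S, T}
No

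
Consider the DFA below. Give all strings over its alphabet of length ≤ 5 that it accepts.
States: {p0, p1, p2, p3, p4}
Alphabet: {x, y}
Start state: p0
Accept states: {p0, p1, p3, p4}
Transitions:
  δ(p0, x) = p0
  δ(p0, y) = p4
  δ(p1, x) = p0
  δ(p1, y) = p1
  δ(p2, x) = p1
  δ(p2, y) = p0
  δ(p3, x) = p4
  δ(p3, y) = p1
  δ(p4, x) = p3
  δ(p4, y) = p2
ε, x, y, xx, xy, yx, xxx, xxy, xyx, yxx, yxy, yyx, yyy, xxxx, xxxy, xxyx, xyxx, xyxy, xyyx, xyyy, yxxx, yxyx, yxyy, yyxx, yyxy, yyyx, yyyy, xxxxx, xxxxy, xxxyx, xxyxx, xxyxy, xxyyx, xxyyy, xyxxx, xyxyx, xyxyy, xyyxx, xyyxy, xyyyx, xyyyy, yxxxx, yxxxy, yxxyx, yxxyy, yxyxx, yxyxy, yxyyx, yxyyy, yyxxx, yyxxy, yyxyx, yyxyy, yyyxx, yyyxy, yyyyx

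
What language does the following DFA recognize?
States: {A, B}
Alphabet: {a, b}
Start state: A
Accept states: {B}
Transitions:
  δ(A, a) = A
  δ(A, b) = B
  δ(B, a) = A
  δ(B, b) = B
Testing a few strings:
  'a' → reject
  'ab' → accept
  'bba' → reject
  'aa' → reject
State roles: A=last symbol not b; B=last symbol is b
All strings over {a,b} ending with b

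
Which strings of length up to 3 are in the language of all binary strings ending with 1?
1, 01, 11, 001, 011, 101, 111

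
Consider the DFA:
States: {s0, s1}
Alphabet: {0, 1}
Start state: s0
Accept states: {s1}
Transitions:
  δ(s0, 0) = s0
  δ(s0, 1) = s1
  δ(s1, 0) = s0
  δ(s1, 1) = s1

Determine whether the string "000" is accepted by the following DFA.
Processing string "000":
  s0 --0--> s0
  s0 --0--> s0
  s0 --0--> s0
Final state: s0
Accept states: {s1}
No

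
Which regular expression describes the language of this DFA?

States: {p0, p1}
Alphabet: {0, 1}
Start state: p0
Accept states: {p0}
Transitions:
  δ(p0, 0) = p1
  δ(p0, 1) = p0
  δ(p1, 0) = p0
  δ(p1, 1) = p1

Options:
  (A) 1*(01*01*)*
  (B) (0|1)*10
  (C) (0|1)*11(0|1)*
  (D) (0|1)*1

Check each option against the DFA on short strings; one disagreement eliminates an option:
  (A) 1*(01*01*)*: agrees with the DFA on every string of length ≤ 6
  (B) (0|1)*10: on ε the DFA stays in p0 and accepts (p0 ∈ Accept), but the regex does not match it → eliminate
  (C) (0|1)*11(0|1)*: on ε the DFA stays in p0 and accepts (p0 ∈ Accept), but the regex does not match it → eliminate
  (D) (0|1)*1: on ε the DFA stays in p0 and accepts (p0 ∈ Accept), but the regex does not match it → eliminate
Only (A) is consistent with the DFA.
(A) 1*(01*01*)*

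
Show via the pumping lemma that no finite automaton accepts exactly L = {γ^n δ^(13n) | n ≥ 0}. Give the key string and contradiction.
Assume L is regular with pumping length p. Idea: pumping the γ-block breaks the 1:13 ratio.
Choose s = γ^p δ^(13p) (length 14p ≥ p). By the pumping lemma, s = xyz with |xy| ≤ p, |y| > 0, so y = γ^k with k ≥ 1. Then xy²z = γ^(p+k) δ^(13p). For this to be in L we would need 13p = 13(p+k), i.e. 13k = 0, contradicting k ≥ 1. So xy²z ∉ L.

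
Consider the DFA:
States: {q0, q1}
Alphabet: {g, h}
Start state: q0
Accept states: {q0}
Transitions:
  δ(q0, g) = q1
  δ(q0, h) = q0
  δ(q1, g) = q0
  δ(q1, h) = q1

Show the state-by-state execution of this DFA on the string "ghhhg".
read 'g': q0 → q1
  read 'h': q1 → q1
  read 'h': q1 → q1
  read 'h': q1 → q1
  read 'g': q1 → q0
q0 -> q1 -> q1 -> q1 -> q1 -> q0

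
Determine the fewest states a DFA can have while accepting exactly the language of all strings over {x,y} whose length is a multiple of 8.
By Myhill–Nerode, count the distinguishable equivalence classes: 8 classes — one per residue of the length mod 8; class i is distinguished from class j by any string of length (8 − i) mod 8.
8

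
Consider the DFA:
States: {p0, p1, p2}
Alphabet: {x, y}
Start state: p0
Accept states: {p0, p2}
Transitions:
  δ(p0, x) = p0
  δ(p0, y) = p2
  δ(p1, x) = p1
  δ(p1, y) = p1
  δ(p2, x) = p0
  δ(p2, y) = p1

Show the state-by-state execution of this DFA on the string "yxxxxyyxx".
read 'y': p0 → p2
  read 'x': p2 → p0
  read 'x': p0 → p0
  read 'x': p0 → p0
  read 'x': p0 → p0
  read 'y': p0 → p2
  read 'y': p2 → p1
  read 'x': p1 → p1
  read 'x': p1 → p1
p0 -> p2 -> p0 -> p0 -> p0 -> p0 -> p2 -> p1 -> p1 -> p1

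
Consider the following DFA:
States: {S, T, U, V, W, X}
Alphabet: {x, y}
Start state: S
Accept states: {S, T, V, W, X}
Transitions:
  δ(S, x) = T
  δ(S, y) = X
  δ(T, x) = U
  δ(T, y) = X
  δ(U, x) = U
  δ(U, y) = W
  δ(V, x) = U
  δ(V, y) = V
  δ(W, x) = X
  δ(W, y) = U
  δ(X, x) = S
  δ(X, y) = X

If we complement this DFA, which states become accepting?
Complement accept states = All states \ Original accept states
= {S, T, U, V, W, X} \ {S, T, V, W, X}
{U}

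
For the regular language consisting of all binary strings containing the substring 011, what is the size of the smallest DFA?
By Myhill–Nerode, count the distinguishable equivalence classes: 4 classes — one per longest suffix of the input that is a prefix of '011' (lengths 0 through 2), plus an absorbing 'already seen 011' class.
4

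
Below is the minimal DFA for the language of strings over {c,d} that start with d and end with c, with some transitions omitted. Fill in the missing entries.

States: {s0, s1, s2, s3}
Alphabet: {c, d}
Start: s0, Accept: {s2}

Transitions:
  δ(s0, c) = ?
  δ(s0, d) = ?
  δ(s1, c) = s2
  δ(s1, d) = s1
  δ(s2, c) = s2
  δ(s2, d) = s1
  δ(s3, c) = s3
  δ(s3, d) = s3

From the language and accept set, identify what each state tracks — s0: no input read; s1: started with d, last symbol d; s2: started with d, last symbol c; s3: started with c (dead).
Each missing δ(q, a) is the state matching the new tracked value after reading a.
δ(s0, c) = s3; δ(s0, d) = s1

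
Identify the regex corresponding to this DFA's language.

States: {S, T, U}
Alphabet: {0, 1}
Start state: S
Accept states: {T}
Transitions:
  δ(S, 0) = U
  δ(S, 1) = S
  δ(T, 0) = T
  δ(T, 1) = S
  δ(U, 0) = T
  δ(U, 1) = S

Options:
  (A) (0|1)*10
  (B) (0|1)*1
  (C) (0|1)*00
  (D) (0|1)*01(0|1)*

Check each option against the DFA on short strings; one disagreement eliminates an option:
  (A) (0|1)*10: on '00' the DFA goes S → U → T and accepts (T ∈ Accept), but the regex does not match it → eliminate
  (B) (0|1)*1: on '1' the DFA goes S → S and rejects (S ∉ Accept), but the regex matches it → eliminate
  (C) (0|1)*00: agrees with the DFA on every string of length ≤ 6
  (D) (0|1)*01(0|1)*: on '00' the DFA goes S → U → T and accepts (T ∈ Accept), but the regex does not match it → eliminate
Only (C) is consistent with the DFA.
(C) (0|1)*00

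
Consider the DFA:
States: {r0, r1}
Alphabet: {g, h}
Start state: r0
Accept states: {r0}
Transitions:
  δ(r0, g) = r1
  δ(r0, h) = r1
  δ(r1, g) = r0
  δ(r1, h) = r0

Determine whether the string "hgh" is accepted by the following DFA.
Processing string "hgh":
  r0 --h--> r1
  r1 --g--> r0
  r0 --h--> r1
Final state: r1
Accept states: {r0}
No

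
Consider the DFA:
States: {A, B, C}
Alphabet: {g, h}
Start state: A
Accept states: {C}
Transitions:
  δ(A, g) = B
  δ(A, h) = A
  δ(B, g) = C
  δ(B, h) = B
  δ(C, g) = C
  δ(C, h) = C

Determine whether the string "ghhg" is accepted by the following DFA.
Processing string "ghhg":
  A --g--> B
  B --h--> B
  B --h--> B
  B --g--> C
Final state: C
Accept states: {C}
Yes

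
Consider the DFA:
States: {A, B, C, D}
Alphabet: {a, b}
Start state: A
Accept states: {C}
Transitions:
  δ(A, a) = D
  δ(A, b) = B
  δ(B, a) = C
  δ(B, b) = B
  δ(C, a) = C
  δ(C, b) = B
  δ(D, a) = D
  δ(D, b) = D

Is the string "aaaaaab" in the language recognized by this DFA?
Processing string "aaaaaab":
  A --a--> D
  D --a--> D
  D --a--> D
  D --a--> D
  D --a--> D
  D --a--> D
  D --b--> D
Final state: D
Accept states: {C}
No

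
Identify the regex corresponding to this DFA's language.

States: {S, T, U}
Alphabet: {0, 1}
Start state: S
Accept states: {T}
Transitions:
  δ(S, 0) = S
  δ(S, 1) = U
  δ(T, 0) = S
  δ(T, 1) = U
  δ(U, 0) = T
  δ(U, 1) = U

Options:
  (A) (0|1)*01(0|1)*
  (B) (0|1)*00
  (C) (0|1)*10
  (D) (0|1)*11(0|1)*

Check each option against the DFA on short strings; one disagreement eliminates an option:
  (A) (0|1)*01(0|1)*: on '01' the DFA goes S → S → U and rejects (U ∉ Accept), but the regex matches it → eliminate
  (B) (0|1)*00: on '00' the DFA goes S → S → S and rejects (S ∉ Accept), but the regex matches it → eliminate
  (C) (0|1)*10: agrees with the DFA on every string of length ≤ 6
  (D) (0|1)*11(0|1)*: on '10' the DFA goes S → U → T and accepts (T ∈ Accept), but the regex does not match it → eliminate
Only (C) is consistent with the DFA.
(C) (0|1)*10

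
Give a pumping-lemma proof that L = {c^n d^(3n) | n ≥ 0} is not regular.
Assume L is regular with pumping length p. Idea: pumping the c-block breaks the 1:3 ratio.
Choose s = c^p d^(3p) (length 4p ≥ p). By the pumping lemma, s = xyz with |xy| ≤ p, |y| > 0, so y = c^k with k ≥ 1. Then xy²z = c^(p+k) d^(3p). For this to be in L we would need 3p = 3(p+k), i.e. 3k = 0, contradicting k ≥ 1. So xy²z ∉ L.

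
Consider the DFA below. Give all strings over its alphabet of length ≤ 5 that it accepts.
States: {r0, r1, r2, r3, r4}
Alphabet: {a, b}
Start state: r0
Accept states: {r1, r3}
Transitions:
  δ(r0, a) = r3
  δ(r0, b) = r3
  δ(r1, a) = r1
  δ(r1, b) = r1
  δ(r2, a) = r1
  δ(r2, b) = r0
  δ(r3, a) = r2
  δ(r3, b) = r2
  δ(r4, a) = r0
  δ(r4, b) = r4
a, b, aaa, aba, baa, bba, aaaa, aaab, aaba, aabb, abaa, abab, abba, abbb, baaa, baab, baba, babb, bbaa, bbab, bbba, bbbb, aaaaa, aaaab, aaaba, aaabb, abaaa, abaab, ababa, ababb, baaaa, baaab, baaba, baabb, bbaaa, bbaab, bbaba, bbabb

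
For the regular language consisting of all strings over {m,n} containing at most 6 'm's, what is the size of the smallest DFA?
By Myhill–Nerode, count the distinguishable equivalence classes: 8 classes — having seen 0, 1, …, 6, or >6 copies of 'm'; counts 0 through 6 are accepting and >6 is dead.
8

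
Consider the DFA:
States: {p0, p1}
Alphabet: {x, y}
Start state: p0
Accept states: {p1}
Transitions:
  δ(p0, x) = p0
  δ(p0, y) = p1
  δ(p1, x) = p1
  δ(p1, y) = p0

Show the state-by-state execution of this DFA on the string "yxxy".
read 'y': p0 → p1
  read 'x': p1 → p1
  read 'x': p1 → p1
  read 'y': p1 → p0
p0 -> p1 -> p1 -> p1 -> p0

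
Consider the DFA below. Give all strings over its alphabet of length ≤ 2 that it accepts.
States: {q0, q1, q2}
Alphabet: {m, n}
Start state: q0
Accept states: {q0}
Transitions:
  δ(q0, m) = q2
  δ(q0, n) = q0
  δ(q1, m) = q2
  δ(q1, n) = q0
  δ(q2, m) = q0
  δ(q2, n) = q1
ε, n, mm, nn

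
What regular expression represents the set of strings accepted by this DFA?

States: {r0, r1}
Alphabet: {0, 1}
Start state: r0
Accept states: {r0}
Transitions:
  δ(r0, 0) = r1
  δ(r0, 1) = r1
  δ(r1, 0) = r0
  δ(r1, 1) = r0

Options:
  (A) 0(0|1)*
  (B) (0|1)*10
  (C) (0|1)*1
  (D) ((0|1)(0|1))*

Check each option against the DFA on short strings; one disagreement eliminates an option:
  (A) 0(0|1)*: on ε the DFA stays in r0 and accepts (r0 ∈ Accept), but the regex does not match it → eliminate
  (B) (0|1)*10: on ε the DFA stays in r0 and accepts (r0 ∈ Accept), but the regex does not match it → eliminate
  (C) (0|1)*1: on ε the DFA stays in r0 and accepts (r0 ∈ Accept), but the regex does not match it → eliminate
  (D) ((0|1)(0|1))*: agrees with the DFA on every string of length ≤ 6
Only (D) is consistent with the DFA.
(D) ((0|1)(0|1))*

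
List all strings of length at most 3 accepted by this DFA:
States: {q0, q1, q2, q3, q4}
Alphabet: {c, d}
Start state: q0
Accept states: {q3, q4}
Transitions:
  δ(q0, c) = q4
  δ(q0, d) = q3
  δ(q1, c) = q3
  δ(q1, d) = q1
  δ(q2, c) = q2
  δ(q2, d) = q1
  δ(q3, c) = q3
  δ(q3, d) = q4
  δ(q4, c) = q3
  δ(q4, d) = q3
c, d, cc, cd, dc, dd, ccc, ccd, cdc, cdd, dcc, dcd, ddc, ddd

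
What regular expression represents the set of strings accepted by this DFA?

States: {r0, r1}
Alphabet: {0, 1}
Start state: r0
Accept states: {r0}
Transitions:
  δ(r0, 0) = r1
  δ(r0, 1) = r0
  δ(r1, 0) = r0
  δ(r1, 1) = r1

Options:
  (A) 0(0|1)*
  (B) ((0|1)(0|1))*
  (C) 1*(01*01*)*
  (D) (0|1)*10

Check each option against the DFA on short strings; one disagreement eliminates an option:
  (A) 0(0|1)*: on ε the DFA stays in r0 and accepts (r0 ∈ Accept), but the regex does not match it → eliminate
  (B) ((0|1)(0|1))*: on '1' the DFA goes r0 → r0 and accepts (r0 ∈ Accept), but the regex does not match it → eliminate
  (C) 1*(01*01*)*: agrees with the DFA on every string of length ≤ 6
  (D) (0|1)*10: on ε the DFA stays in r0 and accepts (r0 ∈ Accept), but the regex does not match it → eliminate
Only (C) is consistent with the DFA.
(C) 1*(01*01*)*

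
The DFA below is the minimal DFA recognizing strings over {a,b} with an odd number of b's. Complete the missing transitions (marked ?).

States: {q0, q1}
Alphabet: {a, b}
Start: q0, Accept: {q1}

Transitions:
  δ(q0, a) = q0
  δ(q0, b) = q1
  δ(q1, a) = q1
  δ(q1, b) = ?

From the language and accept set, identify what each state tracks — q0: even number of b's so far; q1: odd number of b's so far.
Each missing δ(q, a) is the state matching the new tracked value after reading a.
δ(q1, b) = q0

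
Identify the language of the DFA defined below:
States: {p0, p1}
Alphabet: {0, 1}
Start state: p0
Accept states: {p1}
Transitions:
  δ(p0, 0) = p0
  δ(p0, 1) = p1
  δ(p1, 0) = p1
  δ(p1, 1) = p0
Testing a few strings:
  '1' → accept
  '01' → accept
  '011' → reject
  '110' → reject
State roles: p0=even number of 1's so far; p1=odd number of 1's so far
All binary strings with an odd number of 1's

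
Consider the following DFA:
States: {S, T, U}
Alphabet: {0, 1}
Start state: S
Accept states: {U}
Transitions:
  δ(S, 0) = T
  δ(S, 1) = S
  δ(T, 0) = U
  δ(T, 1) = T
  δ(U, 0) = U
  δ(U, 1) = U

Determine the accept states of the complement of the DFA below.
Complement accept states = All states \ Original accept states
= {S, T, U} \ {U}
{S, T}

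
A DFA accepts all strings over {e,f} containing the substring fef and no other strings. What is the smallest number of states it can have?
By Myhill–Nerode, count the distinguishable equivalence classes: 4 classes — one per longest suffix of the input that is a prefix of 'fef' (lengths 0 through 2), plus an absorbing 'already seen fef' class.
4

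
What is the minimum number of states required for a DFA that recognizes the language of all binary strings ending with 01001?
By Myhill–Nerode, count the distinguishable equivalence classes: 6 classes — one per longest suffix of the input that is a prefix of '01001' (lengths 0 through 5); only the length-5 class is accepting.
6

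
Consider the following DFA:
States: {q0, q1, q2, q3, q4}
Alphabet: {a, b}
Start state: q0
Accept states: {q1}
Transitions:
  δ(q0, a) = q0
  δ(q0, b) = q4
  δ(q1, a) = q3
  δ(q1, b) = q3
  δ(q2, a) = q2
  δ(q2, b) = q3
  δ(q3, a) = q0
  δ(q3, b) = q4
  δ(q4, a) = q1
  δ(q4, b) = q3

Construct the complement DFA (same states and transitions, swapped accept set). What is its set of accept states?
Complement accept states = All states \ Original accept states
= {q0, q1, q2, q3, q4} \ {q1}
{q0, q2, q3, q4}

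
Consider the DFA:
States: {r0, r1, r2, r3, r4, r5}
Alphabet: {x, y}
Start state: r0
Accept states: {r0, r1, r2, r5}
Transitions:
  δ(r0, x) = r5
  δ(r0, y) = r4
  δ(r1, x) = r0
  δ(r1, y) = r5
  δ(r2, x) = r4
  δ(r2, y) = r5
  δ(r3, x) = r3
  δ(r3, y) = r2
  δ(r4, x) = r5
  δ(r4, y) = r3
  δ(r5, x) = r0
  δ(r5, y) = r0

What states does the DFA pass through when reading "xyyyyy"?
read 'x': r0 → r5
  read 'y': r5 → r0
  read 'y': r0 → r4
  read 'y': r4 → r3
  read 'y': r3 → r2
  read 'y': r2 → r5
r0 -> r5 -> r0 -> r4 -> r3 -> r2 -> r5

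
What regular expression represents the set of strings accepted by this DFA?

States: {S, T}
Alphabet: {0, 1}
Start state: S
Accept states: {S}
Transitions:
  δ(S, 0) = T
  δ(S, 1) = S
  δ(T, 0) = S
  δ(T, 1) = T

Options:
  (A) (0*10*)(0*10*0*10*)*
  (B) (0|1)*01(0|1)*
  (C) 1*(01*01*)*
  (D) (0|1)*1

Check each option against the DFA on short strings; one disagreement eliminates an option:
  (A) (0*10*)(0*10*0*10*)*: on ε the DFA stays in S and accepts (S ∈ Accept), but the regex does not match it → eliminate
  (B) (0|1)*01(0|1)*: on ε the DFA stays in S and accepts (S ∈ Accept), but the regex does not match it → eliminate
  (C) 1*(01*01*)*: agrees with the DFA on every string of length ≤ 6
  (D) (0|1)*1: on ε the DFA stays in S and accepts (S ∈ Accept), but the regex does not match it → eliminate
Only (C) is consistent with the DFA.
(C) 1*(01*01*)*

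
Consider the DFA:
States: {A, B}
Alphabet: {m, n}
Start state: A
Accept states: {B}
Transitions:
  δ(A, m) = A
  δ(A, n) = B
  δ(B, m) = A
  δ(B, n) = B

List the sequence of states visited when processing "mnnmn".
read 'm': A → A
  read 'n': A → B
  read 'n': B → B
  read 'm': B → A
  read 'n': A → B
A -> A -> B -> B -> A -> B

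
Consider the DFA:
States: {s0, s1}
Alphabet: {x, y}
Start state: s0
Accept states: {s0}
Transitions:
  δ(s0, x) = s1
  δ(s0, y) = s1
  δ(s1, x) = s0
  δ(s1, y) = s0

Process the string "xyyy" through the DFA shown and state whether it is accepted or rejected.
Processing string "xyyy":
  s0 --x--> s1
  s1 --y--> s0
  s0 --y--> s1
  s1 --y--> s0
Final state: s0
Accept states: {s0}
Yes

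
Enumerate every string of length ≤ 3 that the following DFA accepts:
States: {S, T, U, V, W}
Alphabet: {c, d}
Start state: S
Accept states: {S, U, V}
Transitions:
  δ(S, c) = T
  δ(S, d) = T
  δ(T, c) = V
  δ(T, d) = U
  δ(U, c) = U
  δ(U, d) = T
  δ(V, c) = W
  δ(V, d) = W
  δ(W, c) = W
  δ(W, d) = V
ε, cc, cd, dc, dd, cdc, ddc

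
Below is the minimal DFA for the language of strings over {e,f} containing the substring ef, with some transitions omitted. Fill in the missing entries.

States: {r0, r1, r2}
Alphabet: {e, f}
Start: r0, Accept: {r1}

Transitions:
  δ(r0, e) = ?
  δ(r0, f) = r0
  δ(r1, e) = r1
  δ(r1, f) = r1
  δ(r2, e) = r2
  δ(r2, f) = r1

From the language and accept set, identify what each state tracks — r0: no e seen yet; r1: substring ef seen; r2: seen a e, waiting for f.
Each missing δ(q, a) is the state matching the new tracked value after reading a.
δ(r0, e) = r2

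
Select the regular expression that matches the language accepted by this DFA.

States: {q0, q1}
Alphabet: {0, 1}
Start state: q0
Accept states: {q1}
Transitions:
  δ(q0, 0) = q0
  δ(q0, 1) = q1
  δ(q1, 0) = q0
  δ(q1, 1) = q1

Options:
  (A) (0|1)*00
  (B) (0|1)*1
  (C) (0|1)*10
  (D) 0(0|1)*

Check each option against the DFA on short strings; one disagreement eliminates an option:
  (A) (0|1)*00: on '1' the DFA goes q0 → q1 and accepts (q1 ∈ Accept), but the regex does not match it → eliminate
  (B) (0|1)*1: agrees with the DFA on every string of length ≤ 6
  (C) (0|1)*10: on '1' the DFA goes q0 → q1 and accepts (q1 ∈ Accept), but the regex does not match it → eliminate
  (D) 0(0|1)*: on '0' the DFA goes q0 → q0 and rejects (q0 ∉ Accept), but the regex matches it → eliminate
Only (B) is consistent with the DFA.
(B) (0|1)*1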